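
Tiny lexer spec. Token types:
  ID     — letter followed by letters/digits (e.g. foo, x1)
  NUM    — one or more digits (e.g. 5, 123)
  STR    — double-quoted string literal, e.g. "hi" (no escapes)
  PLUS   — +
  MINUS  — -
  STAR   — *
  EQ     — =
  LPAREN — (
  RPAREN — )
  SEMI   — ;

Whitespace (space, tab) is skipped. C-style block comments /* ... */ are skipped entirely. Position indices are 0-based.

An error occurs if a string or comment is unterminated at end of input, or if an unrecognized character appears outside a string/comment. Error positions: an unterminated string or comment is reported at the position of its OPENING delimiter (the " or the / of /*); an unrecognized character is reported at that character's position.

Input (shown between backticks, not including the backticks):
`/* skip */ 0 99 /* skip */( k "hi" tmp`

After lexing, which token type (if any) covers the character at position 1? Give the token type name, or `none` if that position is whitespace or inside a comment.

Answer: none

Derivation:
pos=0: enter COMMENT mode (saw '/*')
exit COMMENT mode (now at pos=10)
pos=11: emit NUM '0' (now at pos=12)
pos=13: emit NUM '99' (now at pos=15)
pos=16: enter COMMENT mode (saw '/*')
exit COMMENT mode (now at pos=26)
pos=26: emit LPAREN '('
pos=28: emit ID 'k' (now at pos=29)
pos=30: enter STRING mode
pos=30: emit STR "hi" (now at pos=34)
pos=35: emit ID 'tmp' (now at pos=38)
DONE. 6 tokens: [NUM, NUM, LPAREN, ID, STR, ID]
Position 1: char is '*' -> none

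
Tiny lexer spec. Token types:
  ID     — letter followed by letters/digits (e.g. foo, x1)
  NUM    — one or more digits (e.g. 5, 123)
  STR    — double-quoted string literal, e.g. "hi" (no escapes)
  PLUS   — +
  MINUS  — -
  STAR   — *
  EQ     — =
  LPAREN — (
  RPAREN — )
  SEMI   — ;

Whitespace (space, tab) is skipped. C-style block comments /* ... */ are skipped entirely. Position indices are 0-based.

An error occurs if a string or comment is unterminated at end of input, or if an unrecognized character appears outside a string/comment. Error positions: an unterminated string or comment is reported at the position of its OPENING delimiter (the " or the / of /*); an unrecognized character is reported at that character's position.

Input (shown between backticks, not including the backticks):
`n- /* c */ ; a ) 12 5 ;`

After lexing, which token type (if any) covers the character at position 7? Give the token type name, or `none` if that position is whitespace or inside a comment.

pos=0: emit ID 'n' (now at pos=1)
pos=1: emit MINUS '-'
pos=3: enter COMMENT mode (saw '/*')
exit COMMENT mode (now at pos=10)
pos=11: emit SEMI ';'
pos=13: emit ID 'a' (now at pos=14)
pos=15: emit RPAREN ')'
pos=17: emit NUM '12' (now at pos=19)
pos=20: emit NUM '5' (now at pos=21)
pos=22: emit SEMI ';'
DONE. 8 tokens: [ID, MINUS, SEMI, ID, RPAREN, NUM, NUM, SEMI]
Position 7: char is ' ' -> none

Answer: none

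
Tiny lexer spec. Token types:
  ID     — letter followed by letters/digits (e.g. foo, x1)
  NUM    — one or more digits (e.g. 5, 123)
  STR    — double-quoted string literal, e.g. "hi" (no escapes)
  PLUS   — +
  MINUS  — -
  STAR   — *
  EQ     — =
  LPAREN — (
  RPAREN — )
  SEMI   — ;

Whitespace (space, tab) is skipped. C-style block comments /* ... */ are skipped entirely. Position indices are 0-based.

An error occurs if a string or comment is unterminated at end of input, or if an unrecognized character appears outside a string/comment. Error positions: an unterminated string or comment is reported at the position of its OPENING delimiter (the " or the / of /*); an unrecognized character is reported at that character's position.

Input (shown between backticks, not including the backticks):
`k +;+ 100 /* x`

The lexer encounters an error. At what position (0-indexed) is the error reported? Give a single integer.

Answer: 10

Derivation:
pos=0: emit ID 'k' (now at pos=1)
pos=2: emit PLUS '+'
pos=3: emit SEMI ';'
pos=4: emit PLUS '+'
pos=6: emit NUM '100' (now at pos=9)
pos=10: enter COMMENT mode (saw '/*')
pos=10: ERROR — unterminated comment (reached EOF)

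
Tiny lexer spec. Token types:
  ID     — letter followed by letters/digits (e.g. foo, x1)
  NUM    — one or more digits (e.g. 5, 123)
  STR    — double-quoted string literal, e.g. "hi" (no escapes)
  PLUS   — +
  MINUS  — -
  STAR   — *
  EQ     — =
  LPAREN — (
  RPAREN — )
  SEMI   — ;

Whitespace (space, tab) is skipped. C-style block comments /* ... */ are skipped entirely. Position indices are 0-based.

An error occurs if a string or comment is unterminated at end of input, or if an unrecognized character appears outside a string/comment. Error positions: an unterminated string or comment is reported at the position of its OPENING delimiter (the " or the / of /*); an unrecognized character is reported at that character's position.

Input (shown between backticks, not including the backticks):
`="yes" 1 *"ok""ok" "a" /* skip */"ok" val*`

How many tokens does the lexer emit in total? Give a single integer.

pos=0: emit EQ '='
pos=1: enter STRING mode
pos=1: emit STR "yes" (now at pos=6)
pos=7: emit NUM '1' (now at pos=8)
pos=9: emit STAR '*'
pos=10: enter STRING mode
pos=10: emit STR "ok" (now at pos=14)
pos=14: enter STRING mode
pos=14: emit STR "ok" (now at pos=18)
pos=19: enter STRING mode
pos=19: emit STR "a" (now at pos=22)
pos=23: enter COMMENT mode (saw '/*')
exit COMMENT mode (now at pos=33)
pos=33: enter STRING mode
pos=33: emit STR "ok" (now at pos=37)
pos=38: emit ID 'val' (now at pos=41)
pos=41: emit STAR '*'
DONE. 10 tokens: [EQ, STR, NUM, STAR, STR, STR, STR, STR, ID, STAR]

Answer: 10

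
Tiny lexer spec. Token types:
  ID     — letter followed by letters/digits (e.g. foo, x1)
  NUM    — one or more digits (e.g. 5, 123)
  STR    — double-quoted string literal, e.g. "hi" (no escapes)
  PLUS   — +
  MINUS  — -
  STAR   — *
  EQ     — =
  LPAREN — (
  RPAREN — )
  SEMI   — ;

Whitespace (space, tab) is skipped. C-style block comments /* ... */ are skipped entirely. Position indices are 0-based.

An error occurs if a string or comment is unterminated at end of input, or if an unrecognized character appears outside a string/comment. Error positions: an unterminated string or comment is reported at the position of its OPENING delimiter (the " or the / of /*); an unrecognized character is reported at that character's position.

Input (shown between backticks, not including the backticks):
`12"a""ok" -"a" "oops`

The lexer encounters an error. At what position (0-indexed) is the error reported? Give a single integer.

Answer: 15

Derivation:
pos=0: emit NUM '12' (now at pos=2)
pos=2: enter STRING mode
pos=2: emit STR "a" (now at pos=5)
pos=5: enter STRING mode
pos=5: emit STR "ok" (now at pos=9)
pos=10: emit MINUS '-'
pos=11: enter STRING mode
pos=11: emit STR "a" (now at pos=14)
pos=15: enter STRING mode
pos=15: ERROR — unterminated string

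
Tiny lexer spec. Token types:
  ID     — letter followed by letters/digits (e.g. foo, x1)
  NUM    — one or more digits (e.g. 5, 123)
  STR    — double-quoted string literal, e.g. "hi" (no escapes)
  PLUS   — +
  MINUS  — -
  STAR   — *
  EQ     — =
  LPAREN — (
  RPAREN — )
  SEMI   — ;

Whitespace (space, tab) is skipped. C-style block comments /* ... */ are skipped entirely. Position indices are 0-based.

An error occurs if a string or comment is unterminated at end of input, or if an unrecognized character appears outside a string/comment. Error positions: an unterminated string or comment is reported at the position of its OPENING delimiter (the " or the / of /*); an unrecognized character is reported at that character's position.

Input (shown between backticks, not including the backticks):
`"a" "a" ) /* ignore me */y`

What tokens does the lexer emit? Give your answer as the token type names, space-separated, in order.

pos=0: enter STRING mode
pos=0: emit STR "a" (now at pos=3)
pos=4: enter STRING mode
pos=4: emit STR "a" (now at pos=7)
pos=8: emit RPAREN ')'
pos=10: enter COMMENT mode (saw '/*')
exit COMMENT mode (now at pos=25)
pos=25: emit ID 'y' (now at pos=26)
DONE. 4 tokens: [STR, STR, RPAREN, ID]

Answer: STR STR RPAREN ID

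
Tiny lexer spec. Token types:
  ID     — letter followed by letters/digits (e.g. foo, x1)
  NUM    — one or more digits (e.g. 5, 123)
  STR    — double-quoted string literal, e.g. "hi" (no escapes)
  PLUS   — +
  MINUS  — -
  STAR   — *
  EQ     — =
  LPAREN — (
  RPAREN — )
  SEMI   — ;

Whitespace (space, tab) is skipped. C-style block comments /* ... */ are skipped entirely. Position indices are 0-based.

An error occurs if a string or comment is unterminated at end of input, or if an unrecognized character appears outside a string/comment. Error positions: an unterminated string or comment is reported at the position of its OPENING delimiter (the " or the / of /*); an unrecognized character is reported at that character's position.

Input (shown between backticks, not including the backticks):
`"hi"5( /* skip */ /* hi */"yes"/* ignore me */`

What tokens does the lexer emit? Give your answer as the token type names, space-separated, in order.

Answer: STR NUM LPAREN STR

Derivation:
pos=0: enter STRING mode
pos=0: emit STR "hi" (now at pos=4)
pos=4: emit NUM '5' (now at pos=5)
pos=5: emit LPAREN '('
pos=7: enter COMMENT mode (saw '/*')
exit COMMENT mode (now at pos=17)
pos=18: enter COMMENT mode (saw '/*')
exit COMMENT mode (now at pos=26)
pos=26: enter STRING mode
pos=26: emit STR "yes" (now at pos=31)
pos=31: enter COMMENT mode (saw '/*')
exit COMMENT mode (now at pos=46)
DONE. 4 tokens: [STR, NUM, LPAREN, STR]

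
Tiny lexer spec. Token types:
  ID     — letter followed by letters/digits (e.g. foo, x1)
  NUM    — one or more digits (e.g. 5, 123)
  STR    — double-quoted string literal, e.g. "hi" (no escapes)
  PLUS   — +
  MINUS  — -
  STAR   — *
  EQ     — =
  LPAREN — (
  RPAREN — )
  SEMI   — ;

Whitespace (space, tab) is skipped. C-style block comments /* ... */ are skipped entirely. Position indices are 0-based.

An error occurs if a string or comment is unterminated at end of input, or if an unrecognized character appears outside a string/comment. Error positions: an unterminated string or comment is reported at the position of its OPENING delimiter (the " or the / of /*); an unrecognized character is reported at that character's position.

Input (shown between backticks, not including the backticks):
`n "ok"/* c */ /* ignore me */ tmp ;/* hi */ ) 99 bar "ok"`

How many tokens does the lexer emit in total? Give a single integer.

Answer: 8

Derivation:
pos=0: emit ID 'n' (now at pos=1)
pos=2: enter STRING mode
pos=2: emit STR "ok" (now at pos=6)
pos=6: enter COMMENT mode (saw '/*')
exit COMMENT mode (now at pos=13)
pos=14: enter COMMENT mode (saw '/*')
exit COMMENT mode (now at pos=29)
pos=30: emit ID 'tmp' (now at pos=33)
pos=34: emit SEMI ';'
pos=35: enter COMMENT mode (saw '/*')
exit COMMENT mode (now at pos=43)
pos=44: emit RPAREN ')'
pos=46: emit NUM '99' (now at pos=48)
pos=49: emit ID 'bar' (now at pos=52)
pos=53: enter STRING mode
pos=53: emit STR "ok" (now at pos=57)
DONE. 8 tokens: [ID, STR, ID, SEMI, RPAREN, NUM, ID, STR]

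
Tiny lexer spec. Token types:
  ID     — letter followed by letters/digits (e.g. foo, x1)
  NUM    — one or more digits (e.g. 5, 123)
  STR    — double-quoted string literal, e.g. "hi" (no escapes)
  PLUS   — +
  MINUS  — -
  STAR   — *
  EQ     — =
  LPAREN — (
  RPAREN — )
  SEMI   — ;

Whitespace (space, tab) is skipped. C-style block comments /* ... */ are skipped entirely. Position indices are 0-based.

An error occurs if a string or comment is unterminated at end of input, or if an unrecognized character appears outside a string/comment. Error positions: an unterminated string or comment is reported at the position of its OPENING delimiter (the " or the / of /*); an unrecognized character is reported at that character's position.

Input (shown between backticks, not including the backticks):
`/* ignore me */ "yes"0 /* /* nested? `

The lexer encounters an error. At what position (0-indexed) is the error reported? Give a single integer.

Answer: 23

Derivation:
pos=0: enter COMMENT mode (saw '/*')
exit COMMENT mode (now at pos=15)
pos=16: enter STRING mode
pos=16: emit STR "yes" (now at pos=21)
pos=21: emit NUM '0' (now at pos=22)
pos=23: enter COMMENT mode (saw '/*')
pos=23: ERROR — unterminated comment (reached EOF)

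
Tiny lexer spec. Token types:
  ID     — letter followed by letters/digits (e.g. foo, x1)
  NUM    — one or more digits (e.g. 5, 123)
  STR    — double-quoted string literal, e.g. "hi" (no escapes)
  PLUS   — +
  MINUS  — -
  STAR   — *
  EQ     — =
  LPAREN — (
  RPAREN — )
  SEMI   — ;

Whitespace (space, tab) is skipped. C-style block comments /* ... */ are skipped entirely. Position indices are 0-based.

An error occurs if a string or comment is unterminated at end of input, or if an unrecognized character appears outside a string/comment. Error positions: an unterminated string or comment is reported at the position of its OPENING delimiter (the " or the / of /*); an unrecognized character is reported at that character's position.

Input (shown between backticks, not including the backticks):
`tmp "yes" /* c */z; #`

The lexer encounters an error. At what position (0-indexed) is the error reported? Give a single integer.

Answer: 20

Derivation:
pos=0: emit ID 'tmp' (now at pos=3)
pos=4: enter STRING mode
pos=4: emit STR "yes" (now at pos=9)
pos=10: enter COMMENT mode (saw '/*')
exit COMMENT mode (now at pos=17)
pos=17: emit ID 'z' (now at pos=18)
pos=18: emit SEMI ';'
pos=20: ERROR — unrecognized char '#'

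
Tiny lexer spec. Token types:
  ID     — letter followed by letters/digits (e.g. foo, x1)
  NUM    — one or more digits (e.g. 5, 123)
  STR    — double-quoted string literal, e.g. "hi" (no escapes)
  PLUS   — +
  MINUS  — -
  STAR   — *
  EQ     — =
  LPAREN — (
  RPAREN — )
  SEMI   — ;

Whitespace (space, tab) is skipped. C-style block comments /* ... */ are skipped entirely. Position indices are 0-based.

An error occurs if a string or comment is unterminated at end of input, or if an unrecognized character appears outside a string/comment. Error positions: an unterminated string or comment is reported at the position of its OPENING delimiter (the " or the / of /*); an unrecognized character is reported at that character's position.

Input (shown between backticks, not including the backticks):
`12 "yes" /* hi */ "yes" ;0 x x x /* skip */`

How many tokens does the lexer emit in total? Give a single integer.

Answer: 8

Derivation:
pos=0: emit NUM '12' (now at pos=2)
pos=3: enter STRING mode
pos=3: emit STR "yes" (now at pos=8)
pos=9: enter COMMENT mode (saw '/*')
exit COMMENT mode (now at pos=17)
pos=18: enter STRING mode
pos=18: emit STR "yes" (now at pos=23)
pos=24: emit SEMI ';'
pos=25: emit NUM '0' (now at pos=26)
pos=27: emit ID 'x' (now at pos=28)
pos=29: emit ID 'x' (now at pos=30)
pos=31: emit ID 'x' (now at pos=32)
pos=33: enter COMMENT mode (saw '/*')
exit COMMENT mode (now at pos=43)
DONE. 8 tokens: [NUM, STR, STR, SEMI, NUM, ID, ID, ID]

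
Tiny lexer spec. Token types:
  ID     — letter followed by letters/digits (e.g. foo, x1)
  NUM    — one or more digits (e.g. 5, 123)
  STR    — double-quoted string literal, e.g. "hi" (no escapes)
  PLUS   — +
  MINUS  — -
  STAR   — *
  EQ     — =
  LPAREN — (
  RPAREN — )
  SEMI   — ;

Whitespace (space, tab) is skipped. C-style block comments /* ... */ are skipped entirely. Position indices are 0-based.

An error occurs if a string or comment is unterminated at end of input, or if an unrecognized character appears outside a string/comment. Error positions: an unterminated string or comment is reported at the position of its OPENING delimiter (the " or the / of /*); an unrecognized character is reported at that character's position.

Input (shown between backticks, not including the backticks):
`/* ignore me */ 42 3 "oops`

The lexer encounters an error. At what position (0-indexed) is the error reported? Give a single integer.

Answer: 21

Derivation:
pos=0: enter COMMENT mode (saw '/*')
exit COMMENT mode (now at pos=15)
pos=16: emit NUM '42' (now at pos=18)
pos=19: emit NUM '3' (now at pos=20)
pos=21: enter STRING mode
pos=21: ERROR — unterminated string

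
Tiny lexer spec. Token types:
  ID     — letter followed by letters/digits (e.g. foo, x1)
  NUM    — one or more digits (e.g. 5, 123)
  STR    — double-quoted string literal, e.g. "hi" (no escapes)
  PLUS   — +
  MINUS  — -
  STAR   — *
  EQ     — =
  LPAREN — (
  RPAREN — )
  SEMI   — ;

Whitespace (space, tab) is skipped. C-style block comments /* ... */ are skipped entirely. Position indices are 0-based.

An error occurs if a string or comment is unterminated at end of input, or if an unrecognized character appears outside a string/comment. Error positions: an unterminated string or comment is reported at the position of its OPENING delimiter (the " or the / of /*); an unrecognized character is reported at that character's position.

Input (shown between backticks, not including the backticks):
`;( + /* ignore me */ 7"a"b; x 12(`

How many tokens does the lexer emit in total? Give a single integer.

Answer: 10

Derivation:
pos=0: emit SEMI ';'
pos=1: emit LPAREN '('
pos=3: emit PLUS '+'
pos=5: enter COMMENT mode (saw '/*')
exit COMMENT mode (now at pos=20)
pos=21: emit NUM '7' (now at pos=22)
pos=22: enter STRING mode
pos=22: emit STR "a" (now at pos=25)
pos=25: emit ID 'b' (now at pos=26)
pos=26: emit SEMI ';'
pos=28: emit ID 'x' (now at pos=29)
pos=30: emit NUM '12' (now at pos=32)
pos=32: emit LPAREN '('
DONE. 10 tokens: [SEMI, LPAREN, PLUS, NUM, STR, ID, SEMI, ID, NUM, LPAREN]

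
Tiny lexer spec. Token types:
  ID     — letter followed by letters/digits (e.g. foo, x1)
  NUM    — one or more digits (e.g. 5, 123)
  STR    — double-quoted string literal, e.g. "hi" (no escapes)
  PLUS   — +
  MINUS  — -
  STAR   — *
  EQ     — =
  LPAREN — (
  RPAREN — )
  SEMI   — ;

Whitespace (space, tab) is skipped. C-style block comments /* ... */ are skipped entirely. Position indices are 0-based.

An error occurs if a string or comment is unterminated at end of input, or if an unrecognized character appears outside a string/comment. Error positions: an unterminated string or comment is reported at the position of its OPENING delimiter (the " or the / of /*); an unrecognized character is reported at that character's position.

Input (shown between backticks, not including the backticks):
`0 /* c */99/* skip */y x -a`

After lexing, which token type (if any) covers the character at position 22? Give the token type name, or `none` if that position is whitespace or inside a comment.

pos=0: emit NUM '0' (now at pos=1)
pos=2: enter COMMENT mode (saw '/*')
exit COMMENT mode (now at pos=9)
pos=9: emit NUM '99' (now at pos=11)
pos=11: enter COMMENT mode (saw '/*')
exit COMMENT mode (now at pos=21)
pos=21: emit ID 'y' (now at pos=22)
pos=23: emit ID 'x' (now at pos=24)
pos=25: emit MINUS '-'
pos=26: emit ID 'a' (now at pos=27)
DONE. 6 tokens: [NUM, NUM, ID, ID, MINUS, ID]
Position 22: char is ' ' -> none

Answer: none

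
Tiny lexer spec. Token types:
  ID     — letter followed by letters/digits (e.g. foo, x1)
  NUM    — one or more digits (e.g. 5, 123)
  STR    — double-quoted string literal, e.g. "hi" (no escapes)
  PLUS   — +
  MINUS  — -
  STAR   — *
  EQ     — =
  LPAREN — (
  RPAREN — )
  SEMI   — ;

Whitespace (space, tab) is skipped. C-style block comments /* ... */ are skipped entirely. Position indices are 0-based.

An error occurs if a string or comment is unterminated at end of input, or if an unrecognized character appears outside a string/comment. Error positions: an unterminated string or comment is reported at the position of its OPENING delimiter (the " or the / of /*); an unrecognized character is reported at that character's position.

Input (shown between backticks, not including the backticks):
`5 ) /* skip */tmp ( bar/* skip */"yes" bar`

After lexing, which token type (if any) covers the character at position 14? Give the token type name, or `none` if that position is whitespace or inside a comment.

Answer: ID

Derivation:
pos=0: emit NUM '5' (now at pos=1)
pos=2: emit RPAREN ')'
pos=4: enter COMMENT mode (saw '/*')
exit COMMENT mode (now at pos=14)
pos=14: emit ID 'tmp' (now at pos=17)
pos=18: emit LPAREN '('
pos=20: emit ID 'bar' (now at pos=23)
pos=23: enter COMMENT mode (saw '/*')
exit COMMENT mode (now at pos=33)
pos=33: enter STRING mode
pos=33: emit STR "yes" (now at pos=38)
pos=39: emit ID 'bar' (now at pos=42)
DONE. 7 tokens: [NUM, RPAREN, ID, LPAREN, ID, STR, ID]
Position 14: char is 't' -> ID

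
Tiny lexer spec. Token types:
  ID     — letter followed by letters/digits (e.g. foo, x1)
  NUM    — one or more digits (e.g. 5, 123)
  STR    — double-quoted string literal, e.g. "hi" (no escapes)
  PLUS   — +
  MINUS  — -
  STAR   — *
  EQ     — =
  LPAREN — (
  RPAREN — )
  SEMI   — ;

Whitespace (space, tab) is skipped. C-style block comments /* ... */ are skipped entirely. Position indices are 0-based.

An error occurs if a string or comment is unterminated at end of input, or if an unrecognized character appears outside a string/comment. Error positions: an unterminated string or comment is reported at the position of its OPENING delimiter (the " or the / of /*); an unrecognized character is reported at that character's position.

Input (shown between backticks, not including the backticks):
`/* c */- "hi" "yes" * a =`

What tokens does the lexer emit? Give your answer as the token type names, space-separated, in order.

Answer: MINUS STR STR STAR ID EQ

Derivation:
pos=0: enter COMMENT mode (saw '/*')
exit COMMENT mode (now at pos=7)
pos=7: emit MINUS '-'
pos=9: enter STRING mode
pos=9: emit STR "hi" (now at pos=13)
pos=14: enter STRING mode
pos=14: emit STR "yes" (now at pos=19)
pos=20: emit STAR '*'
pos=22: emit ID 'a' (now at pos=23)
pos=24: emit EQ '='
DONE. 6 tokens: [MINUS, STR, STR, STAR, ID, EQ]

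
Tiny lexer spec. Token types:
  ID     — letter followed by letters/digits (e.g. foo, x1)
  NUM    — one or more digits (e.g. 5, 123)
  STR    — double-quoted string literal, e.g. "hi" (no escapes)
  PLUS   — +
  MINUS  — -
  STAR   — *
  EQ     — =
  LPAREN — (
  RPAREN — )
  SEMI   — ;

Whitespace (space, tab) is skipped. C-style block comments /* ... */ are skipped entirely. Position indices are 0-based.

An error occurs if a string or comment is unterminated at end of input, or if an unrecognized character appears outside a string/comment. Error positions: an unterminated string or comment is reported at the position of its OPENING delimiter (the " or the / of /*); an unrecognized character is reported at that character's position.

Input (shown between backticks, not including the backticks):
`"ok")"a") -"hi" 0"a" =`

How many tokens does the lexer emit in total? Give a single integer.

pos=0: enter STRING mode
pos=0: emit STR "ok" (now at pos=4)
pos=4: emit RPAREN ')'
pos=5: enter STRING mode
pos=5: emit STR "a" (now at pos=8)
pos=8: emit RPAREN ')'
pos=10: emit MINUS '-'
pos=11: enter STRING mode
pos=11: emit STR "hi" (now at pos=15)
pos=16: emit NUM '0' (now at pos=17)
pos=17: enter STRING mode
pos=17: emit STR "a" (now at pos=20)
pos=21: emit EQ '='
DONE. 9 tokens: [STR, RPAREN, STR, RPAREN, MINUS, STR, NUM, STR, EQ]

Answer: 9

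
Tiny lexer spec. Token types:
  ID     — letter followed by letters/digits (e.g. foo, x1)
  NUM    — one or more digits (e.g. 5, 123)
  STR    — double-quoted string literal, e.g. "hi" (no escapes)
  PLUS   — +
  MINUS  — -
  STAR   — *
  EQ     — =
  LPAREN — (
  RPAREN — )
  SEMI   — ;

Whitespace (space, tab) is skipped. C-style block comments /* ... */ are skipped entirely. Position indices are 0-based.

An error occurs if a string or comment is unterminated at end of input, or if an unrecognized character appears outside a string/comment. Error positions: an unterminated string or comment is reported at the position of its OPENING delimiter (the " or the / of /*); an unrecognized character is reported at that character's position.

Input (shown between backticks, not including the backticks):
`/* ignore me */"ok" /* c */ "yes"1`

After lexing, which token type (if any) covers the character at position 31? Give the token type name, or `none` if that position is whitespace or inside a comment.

Answer: STR

Derivation:
pos=0: enter COMMENT mode (saw '/*')
exit COMMENT mode (now at pos=15)
pos=15: enter STRING mode
pos=15: emit STR "ok" (now at pos=19)
pos=20: enter COMMENT mode (saw '/*')
exit COMMENT mode (now at pos=27)
pos=28: enter STRING mode
pos=28: emit STR "yes" (now at pos=33)
pos=33: emit NUM '1' (now at pos=34)
DONE. 3 tokens: [STR, STR, NUM]
Position 31: char is 's' -> STR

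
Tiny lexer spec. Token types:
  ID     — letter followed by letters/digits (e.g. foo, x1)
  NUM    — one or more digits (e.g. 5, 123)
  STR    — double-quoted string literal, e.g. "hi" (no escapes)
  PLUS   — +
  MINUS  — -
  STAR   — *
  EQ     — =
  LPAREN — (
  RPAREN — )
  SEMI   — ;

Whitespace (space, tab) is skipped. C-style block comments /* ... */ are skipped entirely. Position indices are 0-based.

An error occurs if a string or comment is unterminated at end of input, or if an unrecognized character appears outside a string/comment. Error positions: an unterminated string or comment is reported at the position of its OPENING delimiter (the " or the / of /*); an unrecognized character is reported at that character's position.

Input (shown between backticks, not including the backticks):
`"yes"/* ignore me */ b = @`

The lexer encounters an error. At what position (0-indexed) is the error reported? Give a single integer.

Answer: 25

Derivation:
pos=0: enter STRING mode
pos=0: emit STR "yes" (now at pos=5)
pos=5: enter COMMENT mode (saw '/*')
exit COMMENT mode (now at pos=20)
pos=21: emit ID 'b' (now at pos=22)
pos=23: emit EQ '='
pos=25: ERROR — unrecognized char '@'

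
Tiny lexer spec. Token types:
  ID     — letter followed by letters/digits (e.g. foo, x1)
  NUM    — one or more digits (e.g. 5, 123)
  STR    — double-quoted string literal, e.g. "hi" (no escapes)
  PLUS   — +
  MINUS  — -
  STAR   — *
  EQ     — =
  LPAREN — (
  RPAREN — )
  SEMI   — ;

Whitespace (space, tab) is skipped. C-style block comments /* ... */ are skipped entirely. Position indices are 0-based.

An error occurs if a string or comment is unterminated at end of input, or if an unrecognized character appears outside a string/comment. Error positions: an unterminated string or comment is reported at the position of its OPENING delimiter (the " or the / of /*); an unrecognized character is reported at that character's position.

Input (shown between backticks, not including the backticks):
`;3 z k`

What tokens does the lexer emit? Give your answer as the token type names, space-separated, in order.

pos=0: emit SEMI ';'
pos=1: emit NUM '3' (now at pos=2)
pos=3: emit ID 'z' (now at pos=4)
pos=5: emit ID 'k' (now at pos=6)
DONE. 4 tokens: [SEMI, NUM, ID, ID]

Answer: SEMI NUM ID ID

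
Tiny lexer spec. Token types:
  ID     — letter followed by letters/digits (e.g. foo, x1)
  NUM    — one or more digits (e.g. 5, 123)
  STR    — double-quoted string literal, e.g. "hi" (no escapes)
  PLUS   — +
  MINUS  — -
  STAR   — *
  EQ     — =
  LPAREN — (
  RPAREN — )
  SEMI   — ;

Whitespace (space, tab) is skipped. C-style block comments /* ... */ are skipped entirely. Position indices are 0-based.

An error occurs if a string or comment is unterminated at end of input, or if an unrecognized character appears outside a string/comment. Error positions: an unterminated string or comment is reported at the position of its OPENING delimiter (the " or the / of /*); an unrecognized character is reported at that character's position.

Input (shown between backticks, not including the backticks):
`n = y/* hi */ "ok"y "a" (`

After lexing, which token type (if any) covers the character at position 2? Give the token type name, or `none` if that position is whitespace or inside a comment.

Answer: EQ

Derivation:
pos=0: emit ID 'n' (now at pos=1)
pos=2: emit EQ '='
pos=4: emit ID 'y' (now at pos=5)
pos=5: enter COMMENT mode (saw '/*')
exit COMMENT mode (now at pos=13)
pos=14: enter STRING mode
pos=14: emit STR "ok" (now at pos=18)
pos=18: emit ID 'y' (now at pos=19)
pos=20: enter STRING mode
pos=20: emit STR "a" (now at pos=23)
pos=24: emit LPAREN '('
DONE. 7 tokens: [ID, EQ, ID, STR, ID, STR, LPAREN]
Position 2: char is '=' -> EQ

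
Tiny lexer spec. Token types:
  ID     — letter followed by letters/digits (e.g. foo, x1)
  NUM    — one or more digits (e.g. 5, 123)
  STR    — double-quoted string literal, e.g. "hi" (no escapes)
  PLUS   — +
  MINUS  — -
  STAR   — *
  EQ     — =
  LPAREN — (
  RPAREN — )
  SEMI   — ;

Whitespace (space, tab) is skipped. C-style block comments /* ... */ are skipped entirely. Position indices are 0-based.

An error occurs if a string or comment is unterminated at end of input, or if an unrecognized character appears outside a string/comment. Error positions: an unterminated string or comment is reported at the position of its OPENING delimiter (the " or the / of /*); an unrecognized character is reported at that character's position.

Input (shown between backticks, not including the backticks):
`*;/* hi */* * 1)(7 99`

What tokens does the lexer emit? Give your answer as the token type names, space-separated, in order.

Answer: STAR SEMI STAR STAR NUM RPAREN LPAREN NUM NUM

Derivation:
pos=0: emit STAR '*'
pos=1: emit SEMI ';'
pos=2: enter COMMENT mode (saw '/*')
exit COMMENT mode (now at pos=10)
pos=10: emit STAR '*'
pos=12: emit STAR '*'
pos=14: emit NUM '1' (now at pos=15)
pos=15: emit RPAREN ')'
pos=16: emit LPAREN '('
pos=17: emit NUM '7' (now at pos=18)
pos=19: emit NUM '99' (now at pos=21)
DONE. 9 tokens: [STAR, SEMI, STAR, STAR, NUM, RPAREN, LPAREN, NUM, NUM]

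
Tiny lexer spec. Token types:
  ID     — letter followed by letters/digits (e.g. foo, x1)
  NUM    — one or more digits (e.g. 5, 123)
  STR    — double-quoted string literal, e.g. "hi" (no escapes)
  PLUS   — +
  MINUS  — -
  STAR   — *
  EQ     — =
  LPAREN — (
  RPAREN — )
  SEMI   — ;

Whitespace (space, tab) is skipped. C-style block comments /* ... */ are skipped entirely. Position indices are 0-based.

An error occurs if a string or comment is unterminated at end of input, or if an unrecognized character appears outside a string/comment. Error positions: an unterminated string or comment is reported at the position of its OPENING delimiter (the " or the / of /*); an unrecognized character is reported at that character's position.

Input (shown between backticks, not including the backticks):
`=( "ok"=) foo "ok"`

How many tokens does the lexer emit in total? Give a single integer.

Answer: 7

Derivation:
pos=0: emit EQ '='
pos=1: emit LPAREN '('
pos=3: enter STRING mode
pos=3: emit STR "ok" (now at pos=7)
pos=7: emit EQ '='
pos=8: emit RPAREN ')'
pos=10: emit ID 'foo' (now at pos=13)
pos=14: enter STRING mode
pos=14: emit STR "ok" (now at pos=18)
DONE. 7 tokens: [EQ, LPAREN, STR, EQ, RPAREN, ID, STR]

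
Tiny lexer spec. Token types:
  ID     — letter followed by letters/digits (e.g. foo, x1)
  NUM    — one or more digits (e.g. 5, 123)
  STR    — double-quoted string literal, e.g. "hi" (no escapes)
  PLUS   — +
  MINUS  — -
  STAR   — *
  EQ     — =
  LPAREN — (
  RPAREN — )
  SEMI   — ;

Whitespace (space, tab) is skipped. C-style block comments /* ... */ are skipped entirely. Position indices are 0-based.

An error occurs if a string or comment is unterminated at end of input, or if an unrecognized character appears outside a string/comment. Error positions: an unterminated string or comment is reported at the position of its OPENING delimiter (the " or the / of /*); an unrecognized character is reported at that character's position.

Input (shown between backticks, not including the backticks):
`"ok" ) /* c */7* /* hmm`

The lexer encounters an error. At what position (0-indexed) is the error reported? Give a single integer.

pos=0: enter STRING mode
pos=0: emit STR "ok" (now at pos=4)
pos=5: emit RPAREN ')'
pos=7: enter COMMENT mode (saw '/*')
exit COMMENT mode (now at pos=14)
pos=14: emit NUM '7' (now at pos=15)
pos=15: emit STAR '*'
pos=17: enter COMMENT mode (saw '/*')
pos=17: ERROR — unterminated comment (reached EOF)

Answer: 17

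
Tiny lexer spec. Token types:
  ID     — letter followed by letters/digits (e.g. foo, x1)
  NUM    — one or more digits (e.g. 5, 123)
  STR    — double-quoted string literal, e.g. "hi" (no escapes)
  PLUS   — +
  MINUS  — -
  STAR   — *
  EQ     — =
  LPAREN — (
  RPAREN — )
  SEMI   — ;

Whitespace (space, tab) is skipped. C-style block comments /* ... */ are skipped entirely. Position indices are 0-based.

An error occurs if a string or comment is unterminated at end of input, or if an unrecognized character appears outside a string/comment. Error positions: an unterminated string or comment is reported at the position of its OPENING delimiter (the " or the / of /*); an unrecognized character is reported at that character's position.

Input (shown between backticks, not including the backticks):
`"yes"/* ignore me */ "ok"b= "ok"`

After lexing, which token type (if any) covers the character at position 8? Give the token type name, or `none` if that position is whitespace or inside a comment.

Answer: none

Derivation:
pos=0: enter STRING mode
pos=0: emit STR "yes" (now at pos=5)
pos=5: enter COMMENT mode (saw '/*')
exit COMMENT mode (now at pos=20)
pos=21: enter STRING mode
pos=21: emit STR "ok" (now at pos=25)
pos=25: emit ID 'b' (now at pos=26)
pos=26: emit EQ '='
pos=28: enter STRING mode
pos=28: emit STR "ok" (now at pos=32)
DONE. 5 tokens: [STR, STR, ID, EQ, STR]
Position 8: char is 'i' -> none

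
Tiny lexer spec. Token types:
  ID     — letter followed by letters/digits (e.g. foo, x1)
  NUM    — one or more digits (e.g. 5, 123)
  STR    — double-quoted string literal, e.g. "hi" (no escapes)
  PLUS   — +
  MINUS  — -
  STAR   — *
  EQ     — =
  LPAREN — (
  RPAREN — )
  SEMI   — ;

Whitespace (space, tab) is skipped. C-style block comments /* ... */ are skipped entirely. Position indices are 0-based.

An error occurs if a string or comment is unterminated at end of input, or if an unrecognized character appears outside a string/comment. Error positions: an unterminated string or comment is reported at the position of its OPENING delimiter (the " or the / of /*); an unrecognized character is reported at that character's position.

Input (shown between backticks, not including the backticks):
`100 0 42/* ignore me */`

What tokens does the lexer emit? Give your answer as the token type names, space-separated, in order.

pos=0: emit NUM '100' (now at pos=3)
pos=4: emit NUM '0' (now at pos=5)
pos=6: emit NUM '42' (now at pos=8)
pos=8: enter COMMENT mode (saw '/*')
exit COMMENT mode (now at pos=23)
DONE. 3 tokens: [NUM, NUM, NUM]

Answer: NUM NUM NUM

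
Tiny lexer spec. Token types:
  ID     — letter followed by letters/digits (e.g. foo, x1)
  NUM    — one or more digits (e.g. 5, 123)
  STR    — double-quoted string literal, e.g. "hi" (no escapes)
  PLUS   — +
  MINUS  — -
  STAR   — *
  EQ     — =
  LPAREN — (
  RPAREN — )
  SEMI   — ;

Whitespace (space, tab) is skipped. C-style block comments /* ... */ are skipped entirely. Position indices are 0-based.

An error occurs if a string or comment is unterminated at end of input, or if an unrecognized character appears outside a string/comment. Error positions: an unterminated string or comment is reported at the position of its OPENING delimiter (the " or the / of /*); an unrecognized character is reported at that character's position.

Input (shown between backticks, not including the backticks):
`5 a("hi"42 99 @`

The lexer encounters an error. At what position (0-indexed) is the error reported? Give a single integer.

pos=0: emit NUM '5' (now at pos=1)
pos=2: emit ID 'a' (now at pos=3)
pos=3: emit LPAREN '('
pos=4: enter STRING mode
pos=4: emit STR "hi" (now at pos=8)
pos=8: emit NUM '42' (now at pos=10)
pos=11: emit NUM '99' (now at pos=13)
pos=14: ERROR — unrecognized char '@'

Answer: 14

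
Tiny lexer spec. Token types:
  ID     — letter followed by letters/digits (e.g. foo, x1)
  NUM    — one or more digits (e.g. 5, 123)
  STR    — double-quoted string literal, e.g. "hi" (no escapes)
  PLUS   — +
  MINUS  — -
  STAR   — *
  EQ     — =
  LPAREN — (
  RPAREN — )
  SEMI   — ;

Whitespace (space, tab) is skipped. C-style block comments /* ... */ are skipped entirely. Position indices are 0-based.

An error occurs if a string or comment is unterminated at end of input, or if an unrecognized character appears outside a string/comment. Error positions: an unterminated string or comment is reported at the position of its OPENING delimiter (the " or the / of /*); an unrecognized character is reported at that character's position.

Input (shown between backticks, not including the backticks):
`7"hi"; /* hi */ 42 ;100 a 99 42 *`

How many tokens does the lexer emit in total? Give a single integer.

pos=0: emit NUM '7' (now at pos=1)
pos=1: enter STRING mode
pos=1: emit STR "hi" (now at pos=5)
pos=5: emit SEMI ';'
pos=7: enter COMMENT mode (saw '/*')
exit COMMENT mode (now at pos=15)
pos=16: emit NUM '42' (now at pos=18)
pos=19: emit SEMI ';'
pos=20: emit NUM '100' (now at pos=23)
pos=24: emit ID 'a' (now at pos=25)
pos=26: emit NUM '99' (now at pos=28)
pos=29: emit NUM '42' (now at pos=31)
pos=32: emit STAR '*'
DONE. 10 tokens: [NUM, STR, SEMI, NUM, SEMI, NUM, ID, NUM, NUM, STAR]

Answer: 10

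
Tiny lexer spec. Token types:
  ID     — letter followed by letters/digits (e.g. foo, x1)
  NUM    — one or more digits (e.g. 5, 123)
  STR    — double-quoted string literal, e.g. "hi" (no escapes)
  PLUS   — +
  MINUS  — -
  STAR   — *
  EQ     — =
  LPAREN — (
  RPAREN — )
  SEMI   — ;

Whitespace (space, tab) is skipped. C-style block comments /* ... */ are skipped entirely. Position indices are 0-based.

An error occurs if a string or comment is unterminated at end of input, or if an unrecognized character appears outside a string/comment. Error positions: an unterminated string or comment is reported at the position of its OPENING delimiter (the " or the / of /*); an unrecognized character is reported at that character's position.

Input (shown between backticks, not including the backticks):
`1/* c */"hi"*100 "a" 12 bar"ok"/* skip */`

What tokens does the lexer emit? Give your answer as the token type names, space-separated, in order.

Answer: NUM STR STAR NUM STR NUM ID STR

Derivation:
pos=0: emit NUM '1' (now at pos=1)
pos=1: enter COMMENT mode (saw '/*')
exit COMMENT mode (now at pos=8)
pos=8: enter STRING mode
pos=8: emit STR "hi" (now at pos=12)
pos=12: emit STAR '*'
pos=13: emit NUM '100' (now at pos=16)
pos=17: enter STRING mode
pos=17: emit STR "a" (now at pos=20)
pos=21: emit NUM '12' (now at pos=23)
pos=24: emit ID 'bar' (now at pos=27)
pos=27: enter STRING mode
pos=27: emit STR "ok" (now at pos=31)
pos=31: enter COMMENT mode (saw '/*')
exit COMMENT mode (now at pos=41)
DONE. 8 tokens: [NUM, STR, STAR, NUM, STR, NUM, ID, STR]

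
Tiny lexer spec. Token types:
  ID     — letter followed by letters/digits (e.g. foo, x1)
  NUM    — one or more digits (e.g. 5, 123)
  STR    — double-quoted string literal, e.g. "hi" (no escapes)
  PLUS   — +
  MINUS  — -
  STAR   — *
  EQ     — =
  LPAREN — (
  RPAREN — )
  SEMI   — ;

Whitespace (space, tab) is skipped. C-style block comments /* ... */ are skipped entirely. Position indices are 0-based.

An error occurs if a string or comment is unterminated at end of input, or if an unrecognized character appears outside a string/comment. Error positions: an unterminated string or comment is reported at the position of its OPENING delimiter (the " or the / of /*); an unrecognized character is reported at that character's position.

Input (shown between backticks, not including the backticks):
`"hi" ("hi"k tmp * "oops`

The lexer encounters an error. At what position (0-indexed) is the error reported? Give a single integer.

pos=0: enter STRING mode
pos=0: emit STR "hi" (now at pos=4)
pos=5: emit LPAREN '('
pos=6: enter STRING mode
pos=6: emit STR "hi" (now at pos=10)
pos=10: emit ID 'k' (now at pos=11)
pos=12: emit ID 'tmp' (now at pos=15)
pos=16: emit STAR '*'
pos=18: enter STRING mode
pos=18: ERROR — unterminated string

Answer: 18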